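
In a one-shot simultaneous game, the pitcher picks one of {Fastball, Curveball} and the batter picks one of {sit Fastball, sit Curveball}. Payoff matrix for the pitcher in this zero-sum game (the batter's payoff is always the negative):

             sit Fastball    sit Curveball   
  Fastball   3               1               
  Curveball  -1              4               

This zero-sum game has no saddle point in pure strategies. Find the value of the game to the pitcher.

v = 13/7

The batter's mix must leave the pitcher indifferent between Fastball and Curveball.
  the pitcher's expected payoff from Fastball: q·3 + (1−q)·1 = 2q + 1
  the pitcher's expected payoff from Curveball: q·(-1) + (1−q)·4 = -5q + 4
  2q + 1 = -5q + 4  ⇒  7q = 3  ⇒  q = 3/7.
The value is the pitcher's expected payoff against this mix (using Fastball): (3/7)·3 + (4/7)·1 = 13/7.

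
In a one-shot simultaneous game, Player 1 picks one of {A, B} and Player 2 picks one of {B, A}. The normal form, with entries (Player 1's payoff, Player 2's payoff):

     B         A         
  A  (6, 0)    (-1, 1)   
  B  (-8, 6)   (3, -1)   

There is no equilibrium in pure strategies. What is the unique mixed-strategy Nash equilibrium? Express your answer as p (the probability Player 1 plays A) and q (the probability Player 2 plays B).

Player 2's indifference between B and A determines Player 1's mixing probability p:
  Player 2's expected payoff from B: p·0 + (1−p)·6 = -6p + 6
  Player 2's expected payoff from A: p·1 + (1−p)·(-1) = 2p - 1
  -6p + 6 = 2p - 1  ⇒  -8p = -7  ⇒  p = 7/8.
Player 2's mix must leave Player 1 indifferent between A and B.
  Player 1's payoff from A: q·6 + (1−q)·(-1) = 7q - 1
  Player 1's payoff from B: q·(-8) + (1−q)·3 = -11q + 3
  7q - 1 = -11q + 3  ⇒  18q = 4  ⇒  q = 2/9.

p = 7/8, q = 2/9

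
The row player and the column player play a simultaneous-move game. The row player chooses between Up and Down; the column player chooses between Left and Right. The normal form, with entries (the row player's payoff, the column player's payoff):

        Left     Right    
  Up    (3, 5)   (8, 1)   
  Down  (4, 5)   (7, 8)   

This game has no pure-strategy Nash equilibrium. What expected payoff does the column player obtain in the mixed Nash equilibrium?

5

In a mixed equilibrium the column player is indifferent between Left and Right; this condition fixes p.
  the column player's payoff to Left: p·5 + (1−p)·5 = 5
  the column player's payoff to Right: p·1 + (1−p)·8 = -7p + 8
  5 = -7p + 8  ⇒  7p = 3  ⇒  p = 3/7.
At equilibrium the column player is indifferent across columns, so the column player's payoff equals the payoff from Left: (3/7)·5 + (4/7)·5 = 5.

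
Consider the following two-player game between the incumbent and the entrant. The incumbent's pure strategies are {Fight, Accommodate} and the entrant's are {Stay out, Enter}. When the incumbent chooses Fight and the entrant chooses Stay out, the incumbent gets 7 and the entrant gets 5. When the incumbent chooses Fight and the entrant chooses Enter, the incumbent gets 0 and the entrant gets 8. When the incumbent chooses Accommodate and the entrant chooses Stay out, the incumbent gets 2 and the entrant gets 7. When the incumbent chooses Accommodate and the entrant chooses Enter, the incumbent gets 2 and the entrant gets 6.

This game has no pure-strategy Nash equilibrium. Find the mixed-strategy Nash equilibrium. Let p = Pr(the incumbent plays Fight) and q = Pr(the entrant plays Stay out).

p = 1/4, q = 2/7

In a mixed equilibrium the entrant is indifferent between Stay out and Enter; this condition fixes p.
  the entrant's expected payoff from Stay out: p·5 + (1−p)·7 = -2p + 7
  the entrant's expected payoff from Enter: p·8 + (1−p)·6 = 2p + 6
  -2p + 7 = 2p + 6  ⇒  -4p = -1  ⇒  p = 1/4.
In a mixed equilibrium the incumbent is indifferent between Fight and Accommodate; this condition fixes q.
  the incumbent's payoff to Fight: q·7 + (1−q)·0 = 7q
  the incumbent's payoff to Accommodate: q·2 + (1−q)·2 = 2
  7q = 2  ⇒  7q = 2  ⇒  q = 2/7.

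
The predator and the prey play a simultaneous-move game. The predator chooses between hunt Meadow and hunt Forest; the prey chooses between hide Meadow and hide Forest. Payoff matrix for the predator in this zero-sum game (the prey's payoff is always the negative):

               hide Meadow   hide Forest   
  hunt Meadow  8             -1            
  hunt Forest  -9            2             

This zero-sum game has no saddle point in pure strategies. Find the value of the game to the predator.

v = 7/20

Set the predator's expected payoff from hunt Meadow equal to that from hunt Forest:
  the predator's payoff from hunt Meadow: q·8 + (1−q)·(-1) = 9q - 1
  the predator's payoff from hunt Forest: q·(-9) + (1−q)·2 = -11q + 2
  9q - 1 = -11q + 2  ⇒  20q = 3  ⇒  q = 3/20.
The value is the predator's expected payoff against this mix (using hunt Meadow): (3/20)·8 + (17/20)·(-1) = 7/20.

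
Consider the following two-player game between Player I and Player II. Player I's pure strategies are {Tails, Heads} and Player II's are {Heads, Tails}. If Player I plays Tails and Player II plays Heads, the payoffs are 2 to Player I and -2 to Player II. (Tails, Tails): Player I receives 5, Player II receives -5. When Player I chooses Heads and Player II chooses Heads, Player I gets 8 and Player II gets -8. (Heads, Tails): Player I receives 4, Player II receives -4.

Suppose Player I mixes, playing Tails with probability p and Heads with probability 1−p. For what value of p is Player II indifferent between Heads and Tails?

Set Player II's expected payoff from Heads equal to that from Tails:
  Player II's expected payoff from Heads: p·(-2) + (1−p)·(-8) = 6p - 8
  Player II's expected payoff from Tails: p·(-5) + (1−p)·(-4) = -p - 4
  6p - 8 = -p - 4  ⇒  7p = 4  ⇒  p = 4/7.

p = 4/7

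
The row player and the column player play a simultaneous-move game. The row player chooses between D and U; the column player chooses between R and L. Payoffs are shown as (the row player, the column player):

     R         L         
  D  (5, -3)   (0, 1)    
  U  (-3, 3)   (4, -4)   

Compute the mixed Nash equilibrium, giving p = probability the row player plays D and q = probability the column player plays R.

p = 7/11, q = 1/3

In a mixed equilibrium the column player is indifferent between R and L; this condition fixes p.
  the column player's payoff from R: p·(-3) + (1−p)·3 = -6p + 3
  the column player's payoff from L: p·1 + (1−p)·(-4) = 5p - 4
  -6p + 3 = 5p - 4  ⇒  -11p = -7  ⇒  p = 7/11.
In a mixed equilibrium the row player is indifferent between D and U; this condition fixes q.
  the row player's expected payoff from D: q·5 + (1−q)·0 = 5q
  the row player's expected payoff from U: q·(-3) + (1−q)·4 = -7q + 4
  5q = -7q + 4  ⇒  12q = 4  ⇒  q = 1/3.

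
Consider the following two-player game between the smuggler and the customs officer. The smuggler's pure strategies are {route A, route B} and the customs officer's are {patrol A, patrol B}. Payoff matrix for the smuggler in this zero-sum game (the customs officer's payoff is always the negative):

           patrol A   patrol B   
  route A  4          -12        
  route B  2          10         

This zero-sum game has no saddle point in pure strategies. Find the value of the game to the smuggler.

v = 8/3

The customs officer's mix must leave the smuggler indifferent between route A and route B.
  the smuggler's payoff from route A: q·4 + (1−q)·(-12) = 16q - 12
  the smuggler's payoff from route B: q·2 + (1−q)·10 = -8q + 10
  16q - 12 = -8q + 10  ⇒  24q = 22  ⇒  q = 11/12.
The value is the smuggler's expected payoff against this mix (using route A): (11/12)·4 + (1/12)·(-12) = 8/3.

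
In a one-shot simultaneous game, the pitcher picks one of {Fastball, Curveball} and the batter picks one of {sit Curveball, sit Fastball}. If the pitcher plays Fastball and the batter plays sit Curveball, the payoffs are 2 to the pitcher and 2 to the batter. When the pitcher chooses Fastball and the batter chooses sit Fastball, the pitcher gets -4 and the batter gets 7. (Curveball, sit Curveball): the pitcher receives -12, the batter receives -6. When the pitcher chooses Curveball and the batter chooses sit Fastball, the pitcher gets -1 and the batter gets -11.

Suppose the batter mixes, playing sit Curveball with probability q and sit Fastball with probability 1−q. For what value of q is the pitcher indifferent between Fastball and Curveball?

q = 3/17

Set the pitcher's expected payoff from Fastball equal to that from Curveball:
  the pitcher's payoff to Fastball: q·2 + (1−q)·(-4) = 6q - 4
  the pitcher's payoff to Curveball: q·(-12) + (1−q)·(-1) = -11q - 1
  6q - 4 = -11q - 1  ⇒  17q = 3  ⇒  q = 3/17.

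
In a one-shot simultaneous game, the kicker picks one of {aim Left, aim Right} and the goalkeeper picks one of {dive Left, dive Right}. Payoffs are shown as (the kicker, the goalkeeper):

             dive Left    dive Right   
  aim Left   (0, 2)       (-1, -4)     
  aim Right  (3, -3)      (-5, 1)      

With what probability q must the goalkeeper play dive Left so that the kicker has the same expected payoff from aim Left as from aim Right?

The kicker's indifference between aim Left and aim Right determines the goalkeeper's mixing probability q:
  the kicker's payoff to aim Left: q·0 + (1−q)·(-1) = q - 1
  the kicker's payoff to aim Right: q·3 + (1−q)·(-5) = 8q - 5
  q - 1 = 8q - 5  ⇒  -7q = -4  ⇒  q = 4/7.

q = 4/7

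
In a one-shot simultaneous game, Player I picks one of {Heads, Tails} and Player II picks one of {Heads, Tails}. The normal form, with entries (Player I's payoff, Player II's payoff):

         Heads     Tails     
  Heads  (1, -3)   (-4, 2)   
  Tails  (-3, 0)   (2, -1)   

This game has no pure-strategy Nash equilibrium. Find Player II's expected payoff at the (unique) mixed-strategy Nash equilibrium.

-1/2

Player I's mix must leave Player II indifferent between Heads and Tails.
  Player II's payoff from Heads: p·(-3) + (1−p)·0 = -3p
  Player II's payoff from Tails: p·2 + (1−p)·(-1) = 3p - 1
  -3p = 3p - 1  ⇒  -6p = -1  ⇒  p = 1/6.
At equilibrium Player II is indifferent across columns, so Player II's payoff equals the payoff from Heads: (1/6)·(-3) + (5/6)·0 = -1/2.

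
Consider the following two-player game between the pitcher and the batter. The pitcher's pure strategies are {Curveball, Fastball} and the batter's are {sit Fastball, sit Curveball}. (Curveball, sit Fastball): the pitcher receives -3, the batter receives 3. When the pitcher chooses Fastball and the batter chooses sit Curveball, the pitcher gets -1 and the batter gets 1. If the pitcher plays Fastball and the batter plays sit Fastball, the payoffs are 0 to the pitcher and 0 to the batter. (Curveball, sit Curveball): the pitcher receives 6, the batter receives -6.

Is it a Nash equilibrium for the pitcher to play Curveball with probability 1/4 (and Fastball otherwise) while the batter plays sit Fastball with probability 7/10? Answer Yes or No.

Given the pitcher's mix p = 1/4, the batter's payoff from sit Fastball is 3/4 but from sit Curveball is -3/4. The batter strictly prefers sit Fastball, so the batter would not mix.
So the proposed profile is not a Nash equilibrium.

No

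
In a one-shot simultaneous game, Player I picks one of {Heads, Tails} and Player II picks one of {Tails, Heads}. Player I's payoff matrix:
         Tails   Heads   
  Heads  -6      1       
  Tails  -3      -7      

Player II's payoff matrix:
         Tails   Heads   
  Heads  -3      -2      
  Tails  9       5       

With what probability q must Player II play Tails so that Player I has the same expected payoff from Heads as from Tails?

Player I's indifference between Heads and Tails determines Player II's mixing probability q:
  Player I's expected payoff from Heads: q·(-6) + (1−q)·1 = -7q + 1
  Player I's expected payoff from Tails: q·(-3) + (1−q)·(-7) = 4q - 7
  -7q + 1 = 4q - 7  ⇒  -11q = -8  ⇒  q = 8/11.

q = 8/11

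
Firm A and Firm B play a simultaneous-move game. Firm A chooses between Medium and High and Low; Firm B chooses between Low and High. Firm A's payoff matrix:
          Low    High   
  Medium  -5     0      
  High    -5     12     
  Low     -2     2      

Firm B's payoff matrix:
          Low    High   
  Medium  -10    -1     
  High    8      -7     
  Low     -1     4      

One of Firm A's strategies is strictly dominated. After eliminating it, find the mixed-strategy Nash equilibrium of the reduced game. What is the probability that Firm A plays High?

Firm A's strategy Medium is strictly dominated by Low: -2 > -5 and 2 > 0. Eliminate Medium.
Firm A's mix must leave Firm B indifferent between Low and High.
  Firm B's expected payoff from Low: p·8 + (1−p)·(-1) = 9p - 1
  Firm B's expected payoff from High: p·(-7) + (1−p)·4 = -11p + 4
  9p - 1 = -11p + 4  ⇒  20p = 5  ⇒  p = 1/4.

p = 1/4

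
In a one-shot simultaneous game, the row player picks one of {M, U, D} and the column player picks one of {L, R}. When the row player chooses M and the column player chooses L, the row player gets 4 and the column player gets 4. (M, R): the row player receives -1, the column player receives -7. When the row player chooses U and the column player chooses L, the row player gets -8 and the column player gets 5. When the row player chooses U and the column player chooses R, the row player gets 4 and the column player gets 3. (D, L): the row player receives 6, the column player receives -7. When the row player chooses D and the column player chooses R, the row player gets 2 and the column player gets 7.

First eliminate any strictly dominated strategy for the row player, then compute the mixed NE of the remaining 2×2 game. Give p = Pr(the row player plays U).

p = 7/8

The row player's strategy M is strictly dominated by D: 6 > 4 and 2 > -1. Eliminate M.
In a mixed equilibrium the column player is indifferent between L and R; this condition fixes p.
  the column player's expected payoff from L: p·5 + (1−p)·(-7) = 12p - 7
  the column player's expected payoff from R: p·3 + (1−p)·7 = -4p + 7
  12p - 7 = -4p + 7  ⇒  16p = 14  ⇒  p = 7/8.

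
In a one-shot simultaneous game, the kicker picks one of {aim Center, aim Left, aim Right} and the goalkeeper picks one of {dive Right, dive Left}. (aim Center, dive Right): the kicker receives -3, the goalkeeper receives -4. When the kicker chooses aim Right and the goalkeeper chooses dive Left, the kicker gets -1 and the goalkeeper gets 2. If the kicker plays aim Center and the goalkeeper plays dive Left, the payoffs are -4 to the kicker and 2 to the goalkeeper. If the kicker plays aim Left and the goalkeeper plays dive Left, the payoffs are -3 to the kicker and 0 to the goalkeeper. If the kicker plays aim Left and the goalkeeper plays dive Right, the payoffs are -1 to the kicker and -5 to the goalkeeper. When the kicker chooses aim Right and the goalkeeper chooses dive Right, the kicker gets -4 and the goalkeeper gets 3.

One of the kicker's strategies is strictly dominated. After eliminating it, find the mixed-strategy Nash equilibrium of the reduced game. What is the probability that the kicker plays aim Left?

The kicker's strategy aim Center is strictly dominated by aim Left: -1 > -3 and -3 > -4. Eliminate aim Center.
The goalkeeper's indifference between dive Right and dive Left determines the kicker's mixing probability p:
  the goalkeeper's expected payoff from dive Right: p·(-5) + (1−p)·3 = -8p + 3
  the goalkeeper's expected payoff from dive Left: p·0 + (1−p)·2 = -2p + 2
  -8p + 3 = -2p + 2  ⇒  -6p = -1  ⇒  p = 1/6.

p = 1/6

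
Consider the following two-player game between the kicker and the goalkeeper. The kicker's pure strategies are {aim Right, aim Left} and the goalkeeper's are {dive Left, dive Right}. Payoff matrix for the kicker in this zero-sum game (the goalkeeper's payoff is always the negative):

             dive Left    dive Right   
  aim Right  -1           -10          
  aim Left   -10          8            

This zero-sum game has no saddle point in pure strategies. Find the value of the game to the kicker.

Set the kicker's expected payoff from aim Right equal to that from aim Left:
  the kicker's payoff to aim Right: q·(-1) + (1−q)·(-10) = 9q - 10
  the kicker's payoff to aim Left: q·(-10) + (1−q)·8 = -18q + 8
  9q - 10 = -18q + 8  ⇒  27q = 18  ⇒  q = 2/3.
The value is the kicker's expected payoff against this mix (using aim Right): (2/3)·(-1) + (1/3)·(-10) = -4.

v = -4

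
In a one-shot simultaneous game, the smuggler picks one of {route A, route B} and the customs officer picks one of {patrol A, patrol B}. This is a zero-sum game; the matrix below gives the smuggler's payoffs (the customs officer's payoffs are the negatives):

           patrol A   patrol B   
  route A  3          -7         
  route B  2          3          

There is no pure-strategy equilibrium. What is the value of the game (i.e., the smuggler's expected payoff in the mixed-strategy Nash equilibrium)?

v = 23/11

In a mixed equilibrium the smuggler is indifferent between route A and route B; this condition fixes q.
  the smuggler's payoff to route A: q·3 + (1−q)·(-7) = 10q - 7
  the smuggler's payoff to route B: q·2 + (1−q)·3 = -q + 3
  10q - 7 = -q + 3  ⇒  11q = 10  ⇒  q = 10/11.
The value is the smuggler's expected payoff against this mix (using route A): (10/11)·3 + (1/11)·(-7) = 23/11.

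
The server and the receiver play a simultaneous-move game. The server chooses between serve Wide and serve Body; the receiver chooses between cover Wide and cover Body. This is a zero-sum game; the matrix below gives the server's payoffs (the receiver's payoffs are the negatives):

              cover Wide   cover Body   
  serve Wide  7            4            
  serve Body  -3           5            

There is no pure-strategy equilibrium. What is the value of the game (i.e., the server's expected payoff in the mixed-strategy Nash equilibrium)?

The receiver's mix must leave the server indifferent between serve Wide and serve Body.
  the server's payoff from serve Wide: q·7 + (1−q)·4 = 3q + 4
  the server's payoff from serve Body: q·(-3) + (1−q)·5 = -8q + 5
  3q + 4 = -8q + 5  ⇒  11q = 1  ⇒  q = 1/11.
The value is the server's expected payoff against this mix (using serve Wide): (1/11)·7 + (10/11)·4 = 47/11.

v = 47/11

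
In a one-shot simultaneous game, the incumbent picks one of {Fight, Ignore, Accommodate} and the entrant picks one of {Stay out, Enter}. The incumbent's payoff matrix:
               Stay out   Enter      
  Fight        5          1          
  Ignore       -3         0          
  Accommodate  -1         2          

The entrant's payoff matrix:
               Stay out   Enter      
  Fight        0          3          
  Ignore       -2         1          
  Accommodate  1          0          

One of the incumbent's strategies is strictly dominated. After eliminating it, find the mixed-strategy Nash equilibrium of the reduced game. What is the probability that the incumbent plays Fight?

The incumbent's strategy Ignore is strictly dominated by Accommodate: -1 > -3 and 2 > 0. Eliminate Ignore.
The incumbent's mix must leave the entrant indifferent between Stay out and Enter.
  the entrant's payoff to Stay out: p·0 + (1−p)·1 = -p + 1
  the entrant's payoff to Enter: p·3 + (1−p)·0 = 3p
  -p + 1 = 3p  ⇒  -4p = -1  ⇒  p = 1/4.

p = 1/4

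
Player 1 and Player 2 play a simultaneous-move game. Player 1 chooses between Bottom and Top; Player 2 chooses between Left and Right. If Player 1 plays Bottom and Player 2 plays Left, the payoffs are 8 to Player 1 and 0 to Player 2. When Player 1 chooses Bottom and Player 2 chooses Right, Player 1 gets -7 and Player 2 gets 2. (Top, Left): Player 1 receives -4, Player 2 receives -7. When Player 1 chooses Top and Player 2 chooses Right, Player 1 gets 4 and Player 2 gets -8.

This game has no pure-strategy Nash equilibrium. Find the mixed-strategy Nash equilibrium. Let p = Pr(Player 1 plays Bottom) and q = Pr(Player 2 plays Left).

p = 1/3, q = 11/23

Set Player 2's expected payoff from Left equal to that from Right:
  Player 2's payoff from Left: p·0 + (1−p)·(-7) = 7p - 7
  Player 2's payoff from Right: p·2 + (1−p)·(-8) = 10p - 8
  7p - 7 = 10p - 8  ⇒  -3p = -1  ⇒  p = 1/3.
For Player 1 to be willing to mix, Player 1 must be indifferent between Bottom and Top, which pins down Player 2's mix.
  Player 1's payoff to Bottom: q·8 + (1−q)·(-7) = 15q - 7
  Player 1's payoff to Top: q·(-4) + (1−q)·4 = -8q + 4
  15q - 7 = -8q + 4  ⇒  23q = 11  ⇒  q = 11/23.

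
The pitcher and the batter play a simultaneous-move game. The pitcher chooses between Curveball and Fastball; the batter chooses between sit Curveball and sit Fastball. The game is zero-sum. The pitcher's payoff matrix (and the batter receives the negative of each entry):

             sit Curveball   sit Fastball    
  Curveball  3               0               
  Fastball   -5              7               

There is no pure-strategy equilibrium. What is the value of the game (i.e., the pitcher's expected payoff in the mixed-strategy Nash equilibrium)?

v = 7/5

The pitcher's indifference between Curveball and Fastball determines the batter's mixing probability q:
  the pitcher's expected payoff from Curveball: q·3 + (1−q)·0 = 3q
  the pitcher's expected payoff from Fastball: q·(-5) + (1−q)·7 = -12q + 7
  3q = -12q + 7  ⇒  15q = 7  ⇒  q = 7/15.
The value is the pitcher's expected payoff against this mix (using Curveball): (7/15)·3 + (8/15)·0 = 7/5.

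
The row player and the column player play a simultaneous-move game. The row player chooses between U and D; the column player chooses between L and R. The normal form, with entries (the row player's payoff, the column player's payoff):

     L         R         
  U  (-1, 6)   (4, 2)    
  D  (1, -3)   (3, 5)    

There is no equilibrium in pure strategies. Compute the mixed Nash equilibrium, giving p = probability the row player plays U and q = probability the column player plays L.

p = 2/3, q = 1/3

The row player's mix must leave the column player indifferent between L and R.
  the column player's expected payoff from L: p·6 + (1−p)·(-3) = 9p - 3
  the column player's expected payoff from R: p·2 + (1−p)·5 = -3p + 5
  9p - 3 = -3p + 5  ⇒  12p = 8  ⇒  p = 2/3.
The row player's indifference between U and D determines the column player's mixing probability q:
  the row player's payoff from U: q·(-1) + (1−q)·4 = -5q + 4
  the row player's payoff from D: q·1 + (1−q)·3 = -2q + 3
  -5q + 4 = -2q + 3  ⇒  -3q = -1  ⇒  q = 1/3.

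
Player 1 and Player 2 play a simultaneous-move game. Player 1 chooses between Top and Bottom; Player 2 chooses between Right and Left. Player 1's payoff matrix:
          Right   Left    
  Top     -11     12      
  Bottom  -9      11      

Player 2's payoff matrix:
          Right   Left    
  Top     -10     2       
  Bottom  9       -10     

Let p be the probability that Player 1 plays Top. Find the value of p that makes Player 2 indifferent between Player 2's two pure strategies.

p = 19/31

Set Player 2's expected payoff from Right equal to that from Left:
  Player 2's payoff from Right: p·(-10) + (1−p)·9 = -19p + 9
  Player 2's payoff from Left: p·2 + (1−p)·(-10) = 12p - 10
  -19p + 9 = 12p - 10  ⇒  -31p = -19  ⇒  p = 19/31.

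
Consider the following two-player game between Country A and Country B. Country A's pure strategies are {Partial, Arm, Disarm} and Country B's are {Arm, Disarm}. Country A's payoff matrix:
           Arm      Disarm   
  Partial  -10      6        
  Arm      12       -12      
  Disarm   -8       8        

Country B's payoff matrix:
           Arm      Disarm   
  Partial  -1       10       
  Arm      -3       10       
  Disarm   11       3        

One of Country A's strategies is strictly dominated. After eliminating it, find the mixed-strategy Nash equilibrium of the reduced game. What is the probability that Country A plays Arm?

Country A's strategy Partial is strictly dominated by Disarm: -8 > -10 and 8 > 6. Eliminate Partial.
In a mixed equilibrium Country B is indifferent between Arm and Disarm; this condition fixes p.
  Country B's payoff to Arm: p·(-3) + (1−p)·11 = -14p + 11
  Country B's payoff to Disarm: p·10 + (1−p)·3 = 7p + 3
  -14p + 11 = 7p + 3  ⇒  -21p = -8  ⇒  p = 8/21.

p = 8/21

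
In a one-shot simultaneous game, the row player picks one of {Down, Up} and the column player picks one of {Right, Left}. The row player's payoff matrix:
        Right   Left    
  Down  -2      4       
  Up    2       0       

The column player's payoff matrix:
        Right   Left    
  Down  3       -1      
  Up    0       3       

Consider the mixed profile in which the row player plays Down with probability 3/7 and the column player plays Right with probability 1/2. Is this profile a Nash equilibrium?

Check the column player's indifference given the row player's mix p = 3/7:
  payoff from Right = 9/7; payoff from Left = 9/7 — equal.
Check the row player's indifference given the column player's mix q = 1/2:
  payoff from Down = 1; payoff from Up = 1 — equal.
Both players are indifferent, so neither can profitably deviate.

Yes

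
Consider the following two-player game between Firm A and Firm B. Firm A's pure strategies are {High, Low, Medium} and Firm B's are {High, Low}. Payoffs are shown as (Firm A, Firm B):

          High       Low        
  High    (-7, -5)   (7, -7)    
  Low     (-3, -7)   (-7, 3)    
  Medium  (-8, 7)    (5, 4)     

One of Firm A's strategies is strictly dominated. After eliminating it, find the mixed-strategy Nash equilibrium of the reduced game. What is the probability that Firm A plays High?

Firm A's strategy Medium is strictly dominated by High: -7 > -8 and 7 > 5. Eliminate Medium.
Firm B's indifference between High and Low determines Firm A's mixing probability p:
  Firm B's expected payoff from High: p·(-5) + (1−p)·(-7) = 2p - 7
  Firm B's expected payoff from Low: p·(-7) + (1−p)·3 = -10p + 3
  2p - 7 = -10p + 3  ⇒  12p = 10  ⇒  p = 5/6.

p = 5/6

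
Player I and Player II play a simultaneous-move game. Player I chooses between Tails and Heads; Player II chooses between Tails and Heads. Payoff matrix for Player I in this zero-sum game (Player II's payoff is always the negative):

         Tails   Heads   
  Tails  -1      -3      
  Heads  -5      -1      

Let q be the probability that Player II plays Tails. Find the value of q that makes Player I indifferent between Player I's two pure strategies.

q = 1/3

Player I's indifference between Tails and Heads determines Player II's mixing probability q:
  Player I's payoff to Tails: q·(-1) + (1−q)·(-3) = 2q - 3
  Player I's payoff to Heads: q·(-5) + (1−q)·(-1) = -4q - 1
  2q - 3 = -4q - 1  ⇒  6q = 2  ⇒  q = 1/3.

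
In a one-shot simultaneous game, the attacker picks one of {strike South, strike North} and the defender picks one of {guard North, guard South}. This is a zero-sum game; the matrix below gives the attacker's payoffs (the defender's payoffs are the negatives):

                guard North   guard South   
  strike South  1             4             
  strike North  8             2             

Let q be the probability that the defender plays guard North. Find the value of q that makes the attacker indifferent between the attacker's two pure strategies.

The defender's mix must leave the attacker indifferent between strike South and strike North.
  the attacker's payoff to strike South: q·1 + (1−q)·4 = -3q + 4
  the attacker's payoff to strike North: q·8 + (1−q)·2 = 6q + 2
  -3q + 4 = 6q + 2  ⇒  -9q = -2  ⇒  q = 2/9.

q = 2/9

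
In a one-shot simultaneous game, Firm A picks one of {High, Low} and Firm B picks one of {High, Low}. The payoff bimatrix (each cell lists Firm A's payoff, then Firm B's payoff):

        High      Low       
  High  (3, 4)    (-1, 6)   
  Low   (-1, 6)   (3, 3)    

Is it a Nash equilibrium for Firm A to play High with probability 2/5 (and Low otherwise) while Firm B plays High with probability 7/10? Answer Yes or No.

Given Firm A's mix p = 2/5, Firm B's payoff from High is 26/5 but from Low is 21/5. Firm B strictly prefers High, so Firm B would not mix.
So the proposed profile is not a Nash equilibrium.

No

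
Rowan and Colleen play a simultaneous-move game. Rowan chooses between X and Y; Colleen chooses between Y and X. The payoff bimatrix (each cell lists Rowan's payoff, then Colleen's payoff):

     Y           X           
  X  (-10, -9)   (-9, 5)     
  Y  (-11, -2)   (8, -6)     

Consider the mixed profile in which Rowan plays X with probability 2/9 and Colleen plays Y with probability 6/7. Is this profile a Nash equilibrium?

Given Colleen's mix q = 6/7, Rowan's payoff from X is -69/7 but from Y is -58/7. Rowan strictly prefers Y, so Rowan would not mix.
So the proposed profile is not a Nash equilibrium.

No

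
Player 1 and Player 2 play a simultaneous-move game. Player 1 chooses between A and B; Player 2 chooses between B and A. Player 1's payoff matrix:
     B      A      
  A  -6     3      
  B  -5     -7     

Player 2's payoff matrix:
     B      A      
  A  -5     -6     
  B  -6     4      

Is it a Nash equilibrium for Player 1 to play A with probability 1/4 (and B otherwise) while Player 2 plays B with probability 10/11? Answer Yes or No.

No

Given Player 1's mix p = 1/4, Player 2's payoff from B is -23/4 but from A is 3/2. Player 2 strictly prefers A, so Player 2 would not mix.
So the proposed profile is not a Nash equilibrium.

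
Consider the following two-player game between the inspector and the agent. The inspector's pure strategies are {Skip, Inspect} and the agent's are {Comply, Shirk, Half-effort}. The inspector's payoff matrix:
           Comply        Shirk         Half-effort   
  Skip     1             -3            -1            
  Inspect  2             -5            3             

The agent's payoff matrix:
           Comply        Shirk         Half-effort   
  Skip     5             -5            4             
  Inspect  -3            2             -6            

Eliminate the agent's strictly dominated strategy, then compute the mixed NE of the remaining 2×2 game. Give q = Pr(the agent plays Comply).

The agent's strategy Half-effort is strictly dominated by Comply: 5 > 4 and -3 > -6. Eliminate Half-effort.
For the inspector to be willing to mix, the inspector must be indifferent between Skip and Inspect, which pins down the agent's mix.
  the inspector's payoff to Skip: q·1 + (1−q)·(-3) = 4q - 3
  the inspector's payoff to Inspect: q·2 + (1−q)·(-5) = 7q - 5
  4q - 3 = 7q - 5  ⇒  -3q = -2  ⇒  q = 2/3.

q = 2/3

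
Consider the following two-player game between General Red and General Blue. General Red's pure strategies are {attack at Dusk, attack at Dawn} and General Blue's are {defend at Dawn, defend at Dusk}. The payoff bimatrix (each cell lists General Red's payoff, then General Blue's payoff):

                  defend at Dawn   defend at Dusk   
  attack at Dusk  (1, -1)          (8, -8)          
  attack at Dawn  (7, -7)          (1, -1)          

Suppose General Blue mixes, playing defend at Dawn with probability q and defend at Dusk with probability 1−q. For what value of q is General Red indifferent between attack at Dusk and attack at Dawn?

q = 7/13

In a mixed equilibrium General Red is indifferent between attack at Dusk and attack at Dawn; this condition fixes q.
  General Red's expected payoff from attack at Dusk: q·1 + (1−q)·8 = -7q + 8
  General Red's expected payoff from attack at Dawn: q·7 + (1−q)·1 = 6q + 1
  -7q + 8 = 6q + 1  ⇒  -13q = -7  ⇒  q = 7/13.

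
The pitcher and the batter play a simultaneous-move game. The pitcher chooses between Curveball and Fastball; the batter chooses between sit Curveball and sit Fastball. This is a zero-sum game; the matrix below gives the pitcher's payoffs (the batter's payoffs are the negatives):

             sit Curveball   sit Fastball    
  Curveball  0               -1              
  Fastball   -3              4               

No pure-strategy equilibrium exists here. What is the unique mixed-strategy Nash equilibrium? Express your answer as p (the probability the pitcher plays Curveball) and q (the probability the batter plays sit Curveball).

p = 7/8, q = 5/8

In a mixed equilibrium the batter is indifferent between sit Curveball and sit Fastball; this condition fixes p.
  the batter's expected payoff from sit Curveball: p·0 + (1−p)·3 = -3p + 3
  the batter's expected payoff from sit Fastball: p·1 + (1−p)·(-4) = 5p - 4
  -3p + 3 = 5p - 4  ⇒  -8p = -7  ⇒  p = 7/8.
In a mixed equilibrium the pitcher is indifferent between Curveball and Fastball; this condition fixes q.
  the pitcher's payoff from Curveball: q·0 + (1−q)·(-1) = q - 1
  the pitcher's payoff from Fastball: q·(-3) + (1−q)·4 = -7q + 4
  q - 1 = -7q + 4  ⇒  8q = 5  ⇒  q = 5/8.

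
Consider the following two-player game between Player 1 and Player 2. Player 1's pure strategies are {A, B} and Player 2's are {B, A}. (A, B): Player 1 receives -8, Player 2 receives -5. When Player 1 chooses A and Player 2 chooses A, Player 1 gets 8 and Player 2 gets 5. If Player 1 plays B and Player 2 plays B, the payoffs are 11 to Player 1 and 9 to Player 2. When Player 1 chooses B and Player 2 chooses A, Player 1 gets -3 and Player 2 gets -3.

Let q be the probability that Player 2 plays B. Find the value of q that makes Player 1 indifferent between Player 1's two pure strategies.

In a mixed equilibrium Player 1 is indifferent between A and B; this condition fixes q.
  Player 1's payoff from A: q·(-8) + (1−q)·8 = -16q + 8
  Player 1's payoff from B: q·11 + (1−q)·(-3) = 14q - 3
  -16q + 8 = 14q - 3  ⇒  -30q = -11  ⇒  q = 11/30.

q = 11/30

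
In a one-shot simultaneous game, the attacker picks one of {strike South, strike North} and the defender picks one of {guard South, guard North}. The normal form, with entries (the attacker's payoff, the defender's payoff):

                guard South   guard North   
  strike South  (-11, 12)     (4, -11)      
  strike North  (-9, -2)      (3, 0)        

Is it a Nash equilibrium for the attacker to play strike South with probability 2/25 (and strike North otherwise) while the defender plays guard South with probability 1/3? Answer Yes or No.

Yes

Check the defender's indifference given the attacker's mix p = 2/25:
  payoff from guard South = -22/25; payoff from guard North = -22/25 — equal.
Check the attacker's indifference given the defender's mix q = 1/3:
  payoff from strike South = -1; payoff from strike North = -1 — equal.
Both players are indifferent, so neither can profitably deviate.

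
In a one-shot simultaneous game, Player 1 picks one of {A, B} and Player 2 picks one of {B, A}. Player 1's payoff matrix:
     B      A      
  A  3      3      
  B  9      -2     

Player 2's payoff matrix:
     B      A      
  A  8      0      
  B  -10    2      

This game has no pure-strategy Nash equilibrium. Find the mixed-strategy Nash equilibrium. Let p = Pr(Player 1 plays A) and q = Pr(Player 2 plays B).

In a mixed equilibrium Player 2 is indifferent between B and A; this condition fixes p.
  Player 2's payoff from B: p·8 + (1−p)·(-10) = 18p - 10
  Player 2's payoff from A: p·0 + (1−p)·2 = -2p + 2
  18p - 10 = -2p + 2  ⇒  20p = 12  ⇒  p = 3/5.
For Player 1 to be willing to mix, Player 1 must be indifferent between A and B, which pins down Player 2's mix.
  Player 1's expected payoff from A: q·3 + (1−q)·3 = 3
  Player 1's expected payoff from B: q·9 + (1−q)·(-2) = 11q - 2
  3 = 11q - 2  ⇒  -11q = -5  ⇒  q = 5/11.

p = 3/5, q = 5/11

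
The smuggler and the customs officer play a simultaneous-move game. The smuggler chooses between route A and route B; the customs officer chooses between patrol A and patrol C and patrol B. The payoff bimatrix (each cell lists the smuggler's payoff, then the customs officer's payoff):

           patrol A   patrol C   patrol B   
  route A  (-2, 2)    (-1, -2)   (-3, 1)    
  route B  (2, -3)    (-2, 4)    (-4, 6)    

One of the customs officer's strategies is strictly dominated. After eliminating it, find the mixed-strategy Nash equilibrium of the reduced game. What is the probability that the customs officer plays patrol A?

The customs officer's strategy patrol C is strictly dominated by patrol B: 1 > -2 and 6 > 4. Eliminate patrol C.
In a mixed equilibrium the smuggler is indifferent between route A and route B; this condition fixes q.
  the smuggler's payoff from route A: q·(-2) + (1−q)·(-3) = q - 3
  the smuggler's payoff from route B: q·2 + (1−q)·(-4) = 6q - 4
  q - 3 = 6q - 4  ⇒  -5q = -1  ⇒  q = 1/5.

q = 1/5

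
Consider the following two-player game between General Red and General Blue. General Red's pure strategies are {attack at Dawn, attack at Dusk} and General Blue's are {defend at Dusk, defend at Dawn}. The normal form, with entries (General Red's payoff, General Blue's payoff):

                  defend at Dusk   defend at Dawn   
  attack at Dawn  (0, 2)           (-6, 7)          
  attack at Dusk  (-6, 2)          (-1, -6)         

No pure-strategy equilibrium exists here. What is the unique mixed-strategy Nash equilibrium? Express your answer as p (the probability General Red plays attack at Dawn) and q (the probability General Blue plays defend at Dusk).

p = 8/13, q = 5/11

General Red's mix must leave General Blue indifferent between defend at Dusk and defend at Dawn.
  General Blue's payoff to defend at Dusk: p·2 + (1−p)·2 = 2
  General Blue's payoff to defend at Dawn: p·7 + (1−p)·(-6) = 13p - 6
  2 = 13p - 6  ⇒  -13p = -8  ⇒  p = 8/13.
Set General Red's expected payoff from attack at Dawn equal to that from attack at Dusk:
  General Red's payoff from attack at Dawn: q·0 + (1−q)·(-6) = 6q - 6
  General Red's payoff from attack at Dusk: q·(-6) + (1−q)·(-1) = -5q - 1
  6q - 6 = -5q - 1  ⇒  11q = 5  ⇒  q = 5/11.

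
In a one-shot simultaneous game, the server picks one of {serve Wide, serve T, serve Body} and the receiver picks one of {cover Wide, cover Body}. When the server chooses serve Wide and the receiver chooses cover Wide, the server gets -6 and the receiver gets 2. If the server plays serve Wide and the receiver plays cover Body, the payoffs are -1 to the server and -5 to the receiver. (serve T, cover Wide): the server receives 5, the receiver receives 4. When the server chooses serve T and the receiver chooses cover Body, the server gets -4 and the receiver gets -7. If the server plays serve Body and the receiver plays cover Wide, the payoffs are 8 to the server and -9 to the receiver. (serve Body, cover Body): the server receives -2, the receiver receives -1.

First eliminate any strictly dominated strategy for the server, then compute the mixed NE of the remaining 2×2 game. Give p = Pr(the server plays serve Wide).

p = 8/15

The server's strategy serve T is strictly dominated by serve Body: 8 > 5 and -2 > -4. Eliminate serve T.
The server's mix must leave the receiver indifferent between cover Wide and cover Body.
  the receiver's payoff to cover Wide: p·2 + (1−p)·(-9) = 11p - 9
  the receiver's payoff to cover Body: p·(-5) + (1−p)·(-1) = -4p - 1
  11p - 9 = -4p - 1  ⇒  15p = 8  ⇒  p = 8/15.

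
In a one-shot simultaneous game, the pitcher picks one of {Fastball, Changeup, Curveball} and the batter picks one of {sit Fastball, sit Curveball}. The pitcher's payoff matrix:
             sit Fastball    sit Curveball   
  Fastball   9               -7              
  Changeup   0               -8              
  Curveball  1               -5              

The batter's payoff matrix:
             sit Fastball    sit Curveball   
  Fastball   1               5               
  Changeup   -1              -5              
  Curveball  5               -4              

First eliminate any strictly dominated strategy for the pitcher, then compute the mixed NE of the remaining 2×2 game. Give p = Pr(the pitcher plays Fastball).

The pitcher's strategy Changeup is strictly dominated by Curveball: 1 > 0 and -5 > -8. Eliminate Changeup.
In a mixed equilibrium the batter is indifferent between sit Fastball and sit Curveball; this condition fixes p.
  the batter's expected payoff from sit Fastball: p·1 + (1−p)·5 = -4p + 5
  the batter's expected payoff from sit Curveball: p·5 + (1−p)·(-4) = 9p - 4
  -4p + 5 = 9p - 4  ⇒  -13p = -9  ⇒  p = 9/13.

p = 9/13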